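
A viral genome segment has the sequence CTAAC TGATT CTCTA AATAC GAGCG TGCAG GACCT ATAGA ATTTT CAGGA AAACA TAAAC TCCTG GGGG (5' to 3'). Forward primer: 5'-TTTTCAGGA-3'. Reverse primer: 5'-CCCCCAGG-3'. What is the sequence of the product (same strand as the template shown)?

5'-TTTTCAGGAAAACATAAACTCCTGGGGG-3'

The forward primer matches the template at positions 42–50.
Reverse complement of the reverse primer: CCTGGGGG. This occurs on the top strand at positions 62–69.
The product is the template from position 42 through 69 (28 bp).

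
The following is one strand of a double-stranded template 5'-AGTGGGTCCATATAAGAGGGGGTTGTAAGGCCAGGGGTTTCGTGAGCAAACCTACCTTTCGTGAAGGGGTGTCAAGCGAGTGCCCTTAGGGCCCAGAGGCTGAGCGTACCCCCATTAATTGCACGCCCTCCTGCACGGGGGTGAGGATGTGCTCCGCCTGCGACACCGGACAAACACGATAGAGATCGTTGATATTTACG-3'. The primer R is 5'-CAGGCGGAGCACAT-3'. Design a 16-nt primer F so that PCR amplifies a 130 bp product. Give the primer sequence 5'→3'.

The reverse primer's reverse complement ATGTGCTCCGCCTG matches the template at positions 147–160, so the product ends at position 160.
A 130 bp product then starts at position 160 − 130 + 1 = 31.
The forward primer is identical to the top strand there: CCAGGGGTTTCGTGAG.

5'-CCAGGGGTTTCGTGAG-3'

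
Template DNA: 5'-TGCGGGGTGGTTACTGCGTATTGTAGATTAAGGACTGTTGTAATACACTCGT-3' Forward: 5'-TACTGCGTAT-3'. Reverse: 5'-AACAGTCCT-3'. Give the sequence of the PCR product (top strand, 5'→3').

Forward primer TACTGCGTAT is found on the top strand at positions 12–21.
The reverse primer's reverse complement is AGGACTGTT, which matches the template at positions 31–39.
The product is the template from position 12 through 39 (28 bp).

5'-TACTGCGTATTGTAGATTAAGGACTGTT-3'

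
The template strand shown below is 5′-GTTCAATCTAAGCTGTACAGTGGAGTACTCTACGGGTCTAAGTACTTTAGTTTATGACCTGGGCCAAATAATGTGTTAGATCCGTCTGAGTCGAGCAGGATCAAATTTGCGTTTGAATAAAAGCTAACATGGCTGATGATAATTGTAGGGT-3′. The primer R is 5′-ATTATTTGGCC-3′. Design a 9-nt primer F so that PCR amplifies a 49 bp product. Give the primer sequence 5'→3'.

5'-AGTACTCTA-3'

The reverse primer's reverse complement GGCCAAATAAT matches the template at positions 62–72, so the product ends at position 72.
A 49 bp product then starts at position 72 − 49 + 1 = 24.
The forward primer is identical to the top strand there: AGTACTCTA.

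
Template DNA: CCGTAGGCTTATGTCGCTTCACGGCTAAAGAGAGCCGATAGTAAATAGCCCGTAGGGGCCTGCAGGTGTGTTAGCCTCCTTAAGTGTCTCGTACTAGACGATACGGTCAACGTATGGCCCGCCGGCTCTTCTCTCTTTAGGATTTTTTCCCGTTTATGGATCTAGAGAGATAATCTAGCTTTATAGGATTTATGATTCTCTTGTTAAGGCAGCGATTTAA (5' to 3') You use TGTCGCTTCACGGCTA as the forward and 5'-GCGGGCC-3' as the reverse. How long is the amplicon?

Scanning the template, TGTCGCTTCACGGCTA occurs at positions 12–27; this primer anneals to the bottom strand there with its 3' end pointing downstream.
Reverse complement of the reverse primer: GGCCCGC. This occurs on the top strand at positions 116–122.
Product length = (reverse-primer end) − (forward-primer start) + 1 = 122 − 12 + 1 = 111 bp.

111 bp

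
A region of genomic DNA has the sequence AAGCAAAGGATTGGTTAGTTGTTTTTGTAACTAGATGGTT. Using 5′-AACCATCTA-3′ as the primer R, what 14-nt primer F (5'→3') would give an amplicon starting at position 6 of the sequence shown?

5'-AAGGATTGGTTAGT-3'

The reverse primer's reverse complement TAGATGGTT matches the template at positions 32–40; the product starts at position 6.
The forward primer is identical to the top strand over positions 6–19: AAGGATTGGTTAGT.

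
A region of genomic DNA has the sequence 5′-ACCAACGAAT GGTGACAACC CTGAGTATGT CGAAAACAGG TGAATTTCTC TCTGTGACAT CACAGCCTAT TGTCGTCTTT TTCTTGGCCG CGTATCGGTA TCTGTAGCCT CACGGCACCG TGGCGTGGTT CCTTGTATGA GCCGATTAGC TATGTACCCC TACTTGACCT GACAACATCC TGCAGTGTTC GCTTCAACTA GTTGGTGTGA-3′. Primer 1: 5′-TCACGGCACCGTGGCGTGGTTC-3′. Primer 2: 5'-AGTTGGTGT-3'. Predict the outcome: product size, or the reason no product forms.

Primer 1 (TCACGGCACCGTGGCGTGGTTC) matches the top strand at positions 110–131 (3' end points downstream).
Primer 2 (AGTTGGTGT) also matches the top strand directly, at positions 200–208 — its reverse complement ACACCAACT is not present.
Both primers anneal to the bottom strand with 3' ends pointing the same way, so neither can prime synthesis back toward the other.

No product — both primers anneal to the same strand and extend in the same direction.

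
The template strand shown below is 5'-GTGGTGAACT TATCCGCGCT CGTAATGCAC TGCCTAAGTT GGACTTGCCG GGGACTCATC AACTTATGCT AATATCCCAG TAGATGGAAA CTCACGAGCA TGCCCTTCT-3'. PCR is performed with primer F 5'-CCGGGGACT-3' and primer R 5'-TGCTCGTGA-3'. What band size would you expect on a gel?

53 bp

Forward primer CCGGGGACT is found on the top strand at positions 48–56.
Reverse complement of the reverse primer: TCACGAGCA. This occurs on the top strand at positions 92–100.
The product runs from position 48 to position 100, so its length is 100 − 48 + 1 = 53 bp.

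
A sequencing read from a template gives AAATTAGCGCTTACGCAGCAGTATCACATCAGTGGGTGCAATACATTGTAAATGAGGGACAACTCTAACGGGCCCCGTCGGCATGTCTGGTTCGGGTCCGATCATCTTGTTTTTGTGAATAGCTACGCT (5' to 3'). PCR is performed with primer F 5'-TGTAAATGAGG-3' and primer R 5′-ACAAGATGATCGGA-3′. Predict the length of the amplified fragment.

64 bp

Forward primer TGTAAATGAGG is found on the top strand at positions 47–57.
The reverse primer's reverse complement is TCCGATCATCTTGT, which matches the template at positions 97–110.
Amplicon spans positions 47–110: 64 bp.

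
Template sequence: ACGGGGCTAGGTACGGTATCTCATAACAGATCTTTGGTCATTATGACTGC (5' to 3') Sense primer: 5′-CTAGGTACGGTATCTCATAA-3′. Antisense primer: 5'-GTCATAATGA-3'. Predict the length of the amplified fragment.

Forward primer CTAGGTACGGTATCTCATAA is found on the top strand at positions 7–26.
Taking the reverse complement of GTCATAATGA gives TCATTATGAC, found at positions 38–47 on the template; the primer anneals here to the top strand with its 3' end pointing upstream.
Product length = (reverse-primer end) − (forward-primer start) + 1 = 47 − 7 + 1 = 41 bp.

41 bp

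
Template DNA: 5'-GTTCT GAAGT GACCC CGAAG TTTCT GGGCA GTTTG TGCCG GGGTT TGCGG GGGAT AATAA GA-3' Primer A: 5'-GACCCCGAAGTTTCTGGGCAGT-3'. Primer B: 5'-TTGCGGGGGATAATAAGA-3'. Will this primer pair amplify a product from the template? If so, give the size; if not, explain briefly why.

No product — both primers anneal to the same strand and extend in the same direction.

Primer A (GACCCCGAAGTTTCTGGGCAGT) matches the top strand at positions 11–32 (3' end points downstream).
Primer B (TTGCGGGGGATAATAAGA) also matches the top strand directly, at positions 45–62 — its reverse complement TCTTATTATCCCCCGCAA is not present.
Both primers anneal to the bottom strand with 3' ends pointing the same way, so neither can prime synthesis back toward the other.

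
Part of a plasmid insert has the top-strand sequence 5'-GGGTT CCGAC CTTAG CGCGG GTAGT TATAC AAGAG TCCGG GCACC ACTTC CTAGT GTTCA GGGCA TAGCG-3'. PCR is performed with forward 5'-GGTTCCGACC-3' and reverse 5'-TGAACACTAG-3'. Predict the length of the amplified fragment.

Scanning the template, GGTTCCGACC occurs at positions 2–11; this primer anneals to the bottom strand there with its 3' end pointing downstream.
Taking the reverse complement of TGAACACTAG gives CTAGTGTTCA, found at positions 51–60 on the template; the primer anneals here to the top strand with its 3' end pointing upstream.
Product length = (reverse-primer end) − (forward-primer start) + 1 = 60 − 2 + 1 = 59 bp.

59 bp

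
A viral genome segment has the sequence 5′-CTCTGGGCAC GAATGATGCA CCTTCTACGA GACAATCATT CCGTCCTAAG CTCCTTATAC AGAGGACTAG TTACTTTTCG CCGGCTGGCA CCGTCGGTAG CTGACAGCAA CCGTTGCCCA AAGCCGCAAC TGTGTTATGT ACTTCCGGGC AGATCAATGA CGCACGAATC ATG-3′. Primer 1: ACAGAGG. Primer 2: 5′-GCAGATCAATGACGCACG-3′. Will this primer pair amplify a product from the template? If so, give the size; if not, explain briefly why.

No product — both primers anneal to the same strand and extend in the same direction.

Primer 1 (ACAGAGG) matches the top strand at positions 59–65 (3' end points downstream).
Primer 2 (GCAGATCAATGACGCACG) also matches the top strand directly, at positions 149–166 — its reverse complement CGTGCGTCATTGATCTGC is not present.
Both primers anneal to the bottom strand with 3' ends pointing the same way, so neither can prime synthesis back toward the other.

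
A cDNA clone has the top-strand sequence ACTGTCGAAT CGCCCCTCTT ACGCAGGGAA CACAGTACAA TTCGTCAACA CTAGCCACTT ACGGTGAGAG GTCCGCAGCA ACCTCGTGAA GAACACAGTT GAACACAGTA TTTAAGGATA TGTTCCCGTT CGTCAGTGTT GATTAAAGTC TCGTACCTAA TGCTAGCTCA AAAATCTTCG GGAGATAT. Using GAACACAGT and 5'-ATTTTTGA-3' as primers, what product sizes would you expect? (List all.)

148 bp, 85 bp, 75 bp

The forward primer GAACACAGT matches the top strand at positions 28–36, 91–99, 101–109.
The reverse primer's reverse complement is TCAAAAAT, matching at positions 168–175.
Each forward site pairs with the reverse site to give a product ending at position 175: sizes 148, 85, 75 bp.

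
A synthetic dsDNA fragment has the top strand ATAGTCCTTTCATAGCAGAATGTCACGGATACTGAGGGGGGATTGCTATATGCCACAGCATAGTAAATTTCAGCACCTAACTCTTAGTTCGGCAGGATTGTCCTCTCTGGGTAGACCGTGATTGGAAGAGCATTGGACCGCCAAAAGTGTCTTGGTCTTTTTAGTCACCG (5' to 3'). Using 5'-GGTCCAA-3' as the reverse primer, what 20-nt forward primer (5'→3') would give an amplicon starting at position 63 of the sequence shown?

The reverse primer's reverse complement TTGGACC matches the template at positions 133–139; the product starts at position 63.
The forward primer is identical to the top strand over positions 63–82: GTAAATTTCAGCACCTAACT.

5'-GTAAATTTCAGCACCTAACT-3'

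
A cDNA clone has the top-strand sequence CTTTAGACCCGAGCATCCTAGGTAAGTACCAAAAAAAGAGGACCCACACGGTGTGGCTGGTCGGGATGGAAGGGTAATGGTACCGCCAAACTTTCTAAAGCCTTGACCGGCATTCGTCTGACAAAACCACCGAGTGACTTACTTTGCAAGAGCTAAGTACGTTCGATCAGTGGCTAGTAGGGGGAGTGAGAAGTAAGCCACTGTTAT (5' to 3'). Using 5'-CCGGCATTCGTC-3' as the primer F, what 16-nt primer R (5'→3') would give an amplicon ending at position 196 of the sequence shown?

The forward primer binds at positions 107–118; the product's 3' end on the top strand is position 196.
The reverse primer anneals to the top strand over positions 181–196, i.e. to GGGGAGTGAGAAGTAA.
Its sequence written 5'→3' is the reverse complement: TTACTTCTCACTCCCC.

5'-TTACTTCTCACTCCCC-3'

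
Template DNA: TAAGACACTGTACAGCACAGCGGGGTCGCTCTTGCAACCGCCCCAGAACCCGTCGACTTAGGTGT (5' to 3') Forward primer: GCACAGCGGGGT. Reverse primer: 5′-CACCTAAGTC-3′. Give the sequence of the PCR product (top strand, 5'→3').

5'-GCACAGCGGGGTCGCTCTTGCAACCGCCCCAGAACCCGTCGACTTAGGTG-3'

The forward primer matches the template at positions 15–26.
The reverse primer's reverse complement is GACTTAGGTG, which matches the template at positions 55–64.
The product is the template from position 15 through 64 (50 bp).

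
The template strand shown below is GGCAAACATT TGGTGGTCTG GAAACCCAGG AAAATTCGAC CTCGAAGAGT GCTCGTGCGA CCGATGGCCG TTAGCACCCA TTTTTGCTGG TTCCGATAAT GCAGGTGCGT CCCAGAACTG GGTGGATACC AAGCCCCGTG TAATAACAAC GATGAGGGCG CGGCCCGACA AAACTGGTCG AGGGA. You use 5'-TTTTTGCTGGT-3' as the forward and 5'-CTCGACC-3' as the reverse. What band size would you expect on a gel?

102 bp

The forward primer matches the template at positions 81–91.
The reverse primer's reverse complement is GGTCGAG, which matches the template at positions 176–182.
Amplicon spans positions 81–182: 102 bp.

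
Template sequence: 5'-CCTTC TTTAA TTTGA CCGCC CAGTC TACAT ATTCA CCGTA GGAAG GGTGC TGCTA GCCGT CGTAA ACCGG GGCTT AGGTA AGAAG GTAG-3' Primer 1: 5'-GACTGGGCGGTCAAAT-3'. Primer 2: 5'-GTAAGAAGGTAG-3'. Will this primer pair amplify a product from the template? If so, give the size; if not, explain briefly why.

No product — the primers' 3' ends point away from each other.

Primer 1 (GACTGGGCGGTCAAAT) has reverse complement ATTTGACCGCCCAGTC, which matches the top strand at positions 10–25; primer 1 anneals to the top strand there with its 3' end pointing upstream toward position 10.
Primer 2 (GTAAGAAGGTAG) matches the top strand directly at positions 78–89; it anneals to the bottom strand with its 3' end pointing downstream toward position 89.
The 3' ends diverge (primer 1 extends toward position 1, primer 2 toward position 89), so the primers never converge on a shared product.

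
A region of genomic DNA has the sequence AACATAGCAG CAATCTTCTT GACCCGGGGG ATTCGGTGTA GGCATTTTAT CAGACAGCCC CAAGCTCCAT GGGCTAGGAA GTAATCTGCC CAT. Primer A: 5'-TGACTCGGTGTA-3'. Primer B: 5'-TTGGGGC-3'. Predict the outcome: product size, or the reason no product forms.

Primer A (TGACTCGGTGTA) does not match the top strand, and its reverse complement TACACCGAGTCA does not match either.
With no annealing site for primer A, no amplification occurs.

No product — primer A has no binding site in the template.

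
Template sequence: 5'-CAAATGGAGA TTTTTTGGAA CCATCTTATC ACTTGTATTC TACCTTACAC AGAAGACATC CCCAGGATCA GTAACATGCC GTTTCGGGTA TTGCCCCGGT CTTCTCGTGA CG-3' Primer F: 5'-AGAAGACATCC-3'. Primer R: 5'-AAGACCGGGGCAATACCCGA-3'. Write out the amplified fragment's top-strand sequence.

5'-AGAAGACATCCCCAGGATCAGTAACATGCCGTTTCGGGTATTGCCCCGGTCTT-3'

Forward primer AGAAGACATCC is found on the top strand at positions 51–61.
The reverse primer's reverse complement is TCGGGTATTGCCCCGGTCTT, which matches the template at positions 84–103.
The product is the template from position 51 through 103 (53 bp).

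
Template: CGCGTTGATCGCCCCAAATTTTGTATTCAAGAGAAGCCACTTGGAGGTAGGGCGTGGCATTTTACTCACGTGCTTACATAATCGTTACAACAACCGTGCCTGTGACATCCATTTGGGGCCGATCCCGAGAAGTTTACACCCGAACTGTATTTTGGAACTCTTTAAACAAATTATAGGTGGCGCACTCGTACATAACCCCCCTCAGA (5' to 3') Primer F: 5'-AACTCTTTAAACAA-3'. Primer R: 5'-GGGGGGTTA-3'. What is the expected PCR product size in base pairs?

Scanning the template, AACTCTTTAAACAA occurs at positions 156–169; this primer anneals to the bottom strand there with its 3' end pointing downstream.
Taking the reverse complement of GGGGGGTTA gives TAACCCCCC, found at positions 193–201 on the template; the primer anneals here to the top strand with its 3' end pointing upstream.
Product length = (reverse-primer end) − (forward-primer start) + 1 = 201 − 156 + 1 = 46 bp.

46 bp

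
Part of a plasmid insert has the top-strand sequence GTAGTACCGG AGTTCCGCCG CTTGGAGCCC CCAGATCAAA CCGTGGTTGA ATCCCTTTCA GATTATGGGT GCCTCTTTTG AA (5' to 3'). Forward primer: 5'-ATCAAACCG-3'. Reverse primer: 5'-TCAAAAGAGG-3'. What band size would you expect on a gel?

47 bp

The forward primer matches the template at positions 35–43.
Taking the reverse complement of TCAAAAGAGG gives CCTCTTTTGA, found at positions 72–81 on the template; the primer anneals here to the top strand with its 3' end pointing upstream.
Product length = (reverse-primer end) − (forward-primer start) + 1 = 81 − 35 + 1 = 47 bp.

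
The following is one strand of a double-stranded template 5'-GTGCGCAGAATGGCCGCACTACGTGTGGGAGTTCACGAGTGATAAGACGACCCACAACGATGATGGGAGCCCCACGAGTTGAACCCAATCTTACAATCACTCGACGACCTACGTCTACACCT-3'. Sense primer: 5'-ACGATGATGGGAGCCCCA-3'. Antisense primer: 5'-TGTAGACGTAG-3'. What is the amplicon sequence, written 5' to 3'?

Forward primer ACGATGATGGGAGCCCCA is found on the top strand at positions 57–74.
Taking the reverse complement of TGTAGACGTAG gives CTACGTCTACA, found at positions 109–119 on the template; the primer anneals here to the top strand with its 3' end pointing upstream.
The product is the template from position 57 through 119 (63 bp).

5'-ACGATGATGGGAGCCCCACGAGTTGAACCCAATCTTACAATCACTCGACGACCTACGTCTACA-3'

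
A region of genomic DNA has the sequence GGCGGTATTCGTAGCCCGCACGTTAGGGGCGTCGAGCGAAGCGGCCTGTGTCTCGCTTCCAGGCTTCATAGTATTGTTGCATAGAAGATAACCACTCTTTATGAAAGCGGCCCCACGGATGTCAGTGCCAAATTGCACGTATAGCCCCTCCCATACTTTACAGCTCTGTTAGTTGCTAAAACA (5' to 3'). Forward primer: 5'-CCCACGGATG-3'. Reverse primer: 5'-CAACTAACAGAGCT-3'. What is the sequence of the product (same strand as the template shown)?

Scanning the template, CCCACGGATG occurs at positions 112–121; this primer anneals to the bottom strand there with its 3' end pointing downstream.
Taking the reverse complement of CAACTAACAGAGCT gives AGCTCTGTTAGTTG, found at positions 162–175 on the template; the primer anneals here to the top strand with its 3' end pointing upstream.
The product is the template from position 112 through 175 (64 bp).

5'-CCCACGGATGTCAGTGCCAAATTGCACGTATAGCCCCTCCCATACTTTACAGCTCTGTTAGTTG-3'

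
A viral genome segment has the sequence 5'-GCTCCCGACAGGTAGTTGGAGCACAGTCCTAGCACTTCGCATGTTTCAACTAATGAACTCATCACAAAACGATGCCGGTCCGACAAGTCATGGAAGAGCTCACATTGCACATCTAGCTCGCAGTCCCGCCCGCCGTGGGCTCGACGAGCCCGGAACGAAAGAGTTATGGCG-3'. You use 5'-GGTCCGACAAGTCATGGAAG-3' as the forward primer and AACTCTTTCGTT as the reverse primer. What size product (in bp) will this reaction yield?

89 bp

Scanning the template, GGTCCGACAAGTCATGGAAG occurs at positions 77–96; this primer anneals to the bottom strand there with its 3' end pointing downstream.
Taking the reverse complement of AACTCTTTCGTT gives AACGAAAGAGTT, found at positions 154–165 on the template; the primer anneals here to the top strand with its 3' end pointing upstream.
Amplicon spans positions 77–165: 89 bp.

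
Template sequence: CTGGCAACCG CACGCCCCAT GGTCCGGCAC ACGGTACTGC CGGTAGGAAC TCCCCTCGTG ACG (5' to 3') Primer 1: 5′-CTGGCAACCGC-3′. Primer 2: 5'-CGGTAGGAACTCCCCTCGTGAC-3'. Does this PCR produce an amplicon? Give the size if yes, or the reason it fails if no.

No product — both primers anneal to the same strand and extend in the same direction.

Primer 1 (CTGGCAACCGC) matches the top strand at positions 1–11 (3' end points downstream).
Primer 2 (CGGTAGGAACTCCCCTCGTGAC) also matches the top strand directly, at positions 41–62 — its reverse complement GTCACGAGGGGAGTTCCTACCG is not present.
Both primers anneal to the bottom strand with 3' ends pointing the same way, so neither can prime synthesis back toward the other.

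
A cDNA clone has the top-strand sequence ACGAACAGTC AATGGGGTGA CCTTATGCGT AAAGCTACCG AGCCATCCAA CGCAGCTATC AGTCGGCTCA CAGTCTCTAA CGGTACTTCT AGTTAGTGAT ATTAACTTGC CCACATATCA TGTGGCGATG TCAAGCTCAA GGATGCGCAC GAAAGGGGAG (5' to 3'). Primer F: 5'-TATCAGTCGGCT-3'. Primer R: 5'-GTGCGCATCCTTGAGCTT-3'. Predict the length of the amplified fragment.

94 bp

The forward primer matches the template at positions 57–68.
Reverse complement of the reverse primer: AAGCTCAAGGATGCGCAC. This occurs on the top strand at positions 133–150.
Product length = (reverse-primer end) − (forward-primer start) + 1 = 150 − 57 + 1 = 94 bp.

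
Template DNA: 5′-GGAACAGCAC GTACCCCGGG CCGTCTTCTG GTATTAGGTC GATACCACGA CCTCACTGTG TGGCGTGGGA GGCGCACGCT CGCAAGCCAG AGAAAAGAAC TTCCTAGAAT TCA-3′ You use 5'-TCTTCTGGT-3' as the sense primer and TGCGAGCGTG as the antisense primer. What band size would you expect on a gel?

Scanning the template, TCTTCTGGT occurs at positions 24–32; this primer anneals to the bottom strand there with its 3' end pointing downstream.
Taking the reverse complement of TGCGAGCGTG gives CACGCTCGCA, found at positions 75–84 on the template; the primer anneals here to the top strand with its 3' end pointing upstream.
Product length = (reverse-primer end) − (forward-primer start) + 1 = 84 − 24 + 1 = 61 bp.

61 bp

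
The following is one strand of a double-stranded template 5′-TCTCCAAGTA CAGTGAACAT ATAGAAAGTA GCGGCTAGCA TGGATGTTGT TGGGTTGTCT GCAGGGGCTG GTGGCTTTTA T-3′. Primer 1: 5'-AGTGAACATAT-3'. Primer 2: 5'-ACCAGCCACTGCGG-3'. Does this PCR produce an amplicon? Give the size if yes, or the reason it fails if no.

Primer 2 (ACCAGCCACTGCGG) does not match the top strand, and its reverse complement CCGCAGTGGCTGGT does not match either.
With no annealing site for primer 2, no amplification occurs.

No product — primer 2 has no binding site in the template.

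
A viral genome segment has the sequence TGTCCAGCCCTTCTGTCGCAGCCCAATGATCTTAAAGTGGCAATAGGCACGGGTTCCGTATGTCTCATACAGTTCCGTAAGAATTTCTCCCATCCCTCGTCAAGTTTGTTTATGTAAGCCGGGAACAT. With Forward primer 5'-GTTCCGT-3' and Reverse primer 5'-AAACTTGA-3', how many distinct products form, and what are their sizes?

The forward primer GTTCCGT matches the top strand at positions 53–59, 72–78.
The reverse primer's reverse complement is TCAAGTTT, matching at positions 100–107.
Each forward site pairs with the reverse site to give a product ending at position 107: sizes 55, 36 bp.

Two products: 55 bp, 36 bp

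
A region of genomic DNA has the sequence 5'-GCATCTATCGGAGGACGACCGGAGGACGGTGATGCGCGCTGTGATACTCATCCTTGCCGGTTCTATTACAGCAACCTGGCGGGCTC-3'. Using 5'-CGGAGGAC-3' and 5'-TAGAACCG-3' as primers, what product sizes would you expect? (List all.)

The forward primer CGGAGGAC matches the top strand at positions 9–16, 20–27.
The reverse primer's reverse complement is CGGTTCTA, matching at positions 58–65.
Each forward site pairs with the reverse site to give a product ending at position 65: sizes 57, 46 bp.

57 bp, 46 bp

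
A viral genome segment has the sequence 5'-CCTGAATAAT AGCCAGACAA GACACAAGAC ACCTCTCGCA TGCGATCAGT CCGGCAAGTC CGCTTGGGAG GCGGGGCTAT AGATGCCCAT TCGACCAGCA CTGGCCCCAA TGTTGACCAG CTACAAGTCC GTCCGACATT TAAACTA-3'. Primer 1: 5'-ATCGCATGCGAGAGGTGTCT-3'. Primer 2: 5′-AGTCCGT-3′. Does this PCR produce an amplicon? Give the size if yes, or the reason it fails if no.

Primer 1 (ATCGCATGCGAGAGGTGTCT) has reverse complement AGACACCTCTCGCATGCGAT, which matches the top strand at positions 27–46; primer 1 anneals to the top strand there with its 3' end pointing upstream toward position 27.
Primer 2 (AGTCCGT) matches the top strand directly at positions 126–132; it anneals to the bottom strand with its 3' end pointing downstream toward position 132.
The 3' ends diverge (primer 1 extends toward position 1, primer 2 toward position 147), so the primers never converge on a shared product.

No product — the primers' 3' ends point away from each other.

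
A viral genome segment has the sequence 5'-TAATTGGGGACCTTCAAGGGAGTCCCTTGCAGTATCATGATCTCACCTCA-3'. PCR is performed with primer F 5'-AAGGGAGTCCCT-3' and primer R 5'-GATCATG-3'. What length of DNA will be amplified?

Forward primer AAGGGAGTCCCT is found on the top strand at positions 16–27.
The reverse primer's reverse complement is CATGATC, which matches the template at positions 36–42.
Amplicon spans positions 16–42: 27 bp.

27 bp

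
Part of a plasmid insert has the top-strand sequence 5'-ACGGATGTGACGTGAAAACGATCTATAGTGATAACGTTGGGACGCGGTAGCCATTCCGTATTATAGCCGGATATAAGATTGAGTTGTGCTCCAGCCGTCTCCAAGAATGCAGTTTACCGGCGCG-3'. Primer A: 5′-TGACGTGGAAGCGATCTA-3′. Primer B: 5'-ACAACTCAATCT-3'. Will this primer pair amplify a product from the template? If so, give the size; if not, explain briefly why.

No product — primer A has no binding site in the template.

Primer A (TGACGTGGAAGCGATCTA) does not match the top strand, and its reverse complement TAGATCGCTTCCACGTCA does not match either.
With no annealing site for primer A, no amplification occurs.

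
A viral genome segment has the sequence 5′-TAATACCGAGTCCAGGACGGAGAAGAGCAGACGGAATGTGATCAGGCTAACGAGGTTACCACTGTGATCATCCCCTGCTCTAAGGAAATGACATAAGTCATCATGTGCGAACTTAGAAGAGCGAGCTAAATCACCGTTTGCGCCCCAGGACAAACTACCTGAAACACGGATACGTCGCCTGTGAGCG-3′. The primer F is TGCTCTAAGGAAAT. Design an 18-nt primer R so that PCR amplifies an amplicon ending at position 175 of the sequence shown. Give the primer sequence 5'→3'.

5'-ACGTATCCGTGTTTCAGG-3'

The forward primer binds at positions 76–89; the product's 3' end on the top strand is position 175.
The reverse primer anneals to the top strand over positions 158–175, i.e. to CCTGAAACACGGATACGT.
Its sequence written 5'→3' is the reverse complement: ACGTATCCGTGTTTCAGG.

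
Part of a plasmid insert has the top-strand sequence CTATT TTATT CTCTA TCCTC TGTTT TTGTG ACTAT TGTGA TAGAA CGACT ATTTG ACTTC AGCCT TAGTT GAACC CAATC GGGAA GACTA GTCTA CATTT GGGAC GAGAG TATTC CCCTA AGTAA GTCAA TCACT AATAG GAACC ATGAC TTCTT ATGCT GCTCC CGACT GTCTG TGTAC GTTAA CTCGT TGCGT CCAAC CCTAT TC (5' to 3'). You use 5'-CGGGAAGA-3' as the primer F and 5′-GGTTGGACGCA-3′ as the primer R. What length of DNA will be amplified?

122 bp

Forward primer CGGGAAGA is found on the top strand at positions 80–87.
The reverse primer's reverse complement is TGCGTCCAACC, which matches the template at positions 191–201.
The product runs from position 80 to position 201, so its length is 201 − 80 + 1 = 122 bp.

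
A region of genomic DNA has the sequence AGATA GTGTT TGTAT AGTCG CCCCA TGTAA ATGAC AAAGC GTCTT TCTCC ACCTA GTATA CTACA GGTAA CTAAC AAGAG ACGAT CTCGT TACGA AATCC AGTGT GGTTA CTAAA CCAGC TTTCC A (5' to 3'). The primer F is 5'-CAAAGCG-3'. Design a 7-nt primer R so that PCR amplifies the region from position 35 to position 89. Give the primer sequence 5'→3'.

5'-CGAGATC-3'

The product's 3' end on the top strand is position 89.
The reverse primer anneals to the top strand over positions 83–89, i.e. to GATCTCG.
Its sequence written 5'→3' is the reverse complement: CGAGATC.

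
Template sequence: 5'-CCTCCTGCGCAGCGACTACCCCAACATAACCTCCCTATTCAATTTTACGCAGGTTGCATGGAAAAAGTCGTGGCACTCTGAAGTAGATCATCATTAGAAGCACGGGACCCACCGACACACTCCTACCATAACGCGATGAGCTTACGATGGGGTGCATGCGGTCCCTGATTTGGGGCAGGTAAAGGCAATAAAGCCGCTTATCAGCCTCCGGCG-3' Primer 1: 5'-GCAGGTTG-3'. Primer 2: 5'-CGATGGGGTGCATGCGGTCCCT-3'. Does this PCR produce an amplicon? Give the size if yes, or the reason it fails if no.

Primer 1 (GCAGGTTG) matches the top strand at positions 49–56 (3' end points downstream).
Primer 2 (CGATGGGGTGCATGCGGTCCCT) also matches the top strand directly, at positions 145–166 — its reverse complement AGGGACCGCATGCACCCCATCG is not present.
Both primers anneal to the bottom strand with 3' ends pointing the same way, so neither can prime synthesis back toward the other.

No product — both primers anneal to the same strand and extend in the same direction.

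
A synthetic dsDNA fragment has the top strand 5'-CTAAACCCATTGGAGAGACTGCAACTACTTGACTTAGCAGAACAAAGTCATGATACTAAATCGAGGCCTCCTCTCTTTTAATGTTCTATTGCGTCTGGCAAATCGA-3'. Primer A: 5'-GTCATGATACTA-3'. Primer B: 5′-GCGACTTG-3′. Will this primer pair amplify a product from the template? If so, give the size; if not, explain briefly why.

Primer B (GCGACTTG) does not match the top strand, and its reverse complement CAAGTCGC does not match either.
With no annealing site for primer B, no amplification occurs.

No product — primer B has no binding site in the template.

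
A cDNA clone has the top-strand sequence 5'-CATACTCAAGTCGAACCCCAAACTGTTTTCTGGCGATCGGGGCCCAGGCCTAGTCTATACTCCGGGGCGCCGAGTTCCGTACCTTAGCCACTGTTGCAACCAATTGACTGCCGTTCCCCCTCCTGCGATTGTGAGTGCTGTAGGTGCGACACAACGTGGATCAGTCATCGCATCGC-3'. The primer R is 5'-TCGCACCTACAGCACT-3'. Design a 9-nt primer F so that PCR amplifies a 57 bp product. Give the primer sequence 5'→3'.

5'-GTTGCAACC-3'

The reverse primer's reverse complement AGTGCTGTAGGTGCGA matches the template at positions 134–149, so the product ends at position 149.
A 57 bp product then starts at position 149 − 57 + 1 = 93.
The forward primer is identical to the top strand there: GTTGCAACC.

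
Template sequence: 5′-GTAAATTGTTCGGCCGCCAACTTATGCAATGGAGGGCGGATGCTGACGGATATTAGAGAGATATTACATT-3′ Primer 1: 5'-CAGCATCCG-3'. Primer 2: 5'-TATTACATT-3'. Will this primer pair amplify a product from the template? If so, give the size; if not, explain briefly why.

Primer 1 (CAGCATCCG) has reverse complement CGGATGCTG, which matches the top strand at positions 37–45; primer 1 anneals to the top strand there with its 3' end pointing upstream toward position 37.
Primer 2 (TATTACATT) matches the top strand directly at positions 62–70; it anneals to the bottom strand with its 3' end pointing downstream toward position 70.
The 3' ends diverge (primer 1 extends toward position 1, primer 2 toward position 70), so the primers never converge on a shared product.

No product — the primers' 3' ends point away from each other.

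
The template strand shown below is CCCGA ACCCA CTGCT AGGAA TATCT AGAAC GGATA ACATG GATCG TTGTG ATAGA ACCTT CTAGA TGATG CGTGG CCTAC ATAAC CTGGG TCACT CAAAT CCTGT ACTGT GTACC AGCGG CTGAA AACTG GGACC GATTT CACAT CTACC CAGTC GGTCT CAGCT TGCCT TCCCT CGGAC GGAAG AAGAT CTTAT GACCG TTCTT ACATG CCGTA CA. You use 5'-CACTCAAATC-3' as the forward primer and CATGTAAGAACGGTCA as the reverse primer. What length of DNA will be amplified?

The forward primer matches the template at positions 92–101.
The reverse primer's reverse complement is TGACCGTTCTTACATG, which matches the template at positions 195–210.
The product runs from position 92 to position 210, so its length is 210 − 92 + 1 = 119 bp.

119 bp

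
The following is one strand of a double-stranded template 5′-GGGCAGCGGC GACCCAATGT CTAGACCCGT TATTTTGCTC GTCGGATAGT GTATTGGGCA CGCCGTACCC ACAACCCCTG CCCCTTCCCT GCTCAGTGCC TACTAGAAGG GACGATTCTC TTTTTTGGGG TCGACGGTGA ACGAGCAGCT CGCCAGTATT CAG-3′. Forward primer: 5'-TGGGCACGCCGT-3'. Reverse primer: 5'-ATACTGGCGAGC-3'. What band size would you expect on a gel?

105 bp

Scanning the template, TGGGCACGCCGT occurs at positions 55–66; this primer anneals to the bottom strand there with its 3' end pointing downstream.
Taking the reverse complement of ATACTGGCGAGC gives GCTCGCCAGTAT, found at positions 148–159 on the template; the primer anneals here to the top strand with its 3' end pointing upstream.
Amplicon spans positions 55–159: 105 bp.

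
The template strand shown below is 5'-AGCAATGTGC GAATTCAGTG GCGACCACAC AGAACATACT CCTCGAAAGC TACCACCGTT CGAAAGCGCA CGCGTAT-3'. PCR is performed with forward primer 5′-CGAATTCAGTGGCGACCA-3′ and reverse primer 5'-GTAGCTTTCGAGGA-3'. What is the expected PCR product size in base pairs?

44 bp

The forward primer matches the template at positions 10–27.
Reverse complement of the reverse primer: TCCTCGAAAGCTAC. This occurs on the top strand at positions 40–53.
The product runs from position 10 to position 53, so its length is 53 − 10 + 1 = 44 bp.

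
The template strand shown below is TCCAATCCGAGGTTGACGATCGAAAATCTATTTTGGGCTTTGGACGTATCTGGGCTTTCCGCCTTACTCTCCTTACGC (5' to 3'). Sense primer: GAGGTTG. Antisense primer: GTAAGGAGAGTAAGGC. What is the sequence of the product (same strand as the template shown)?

5'-GAGGTTGACGATCGAAAATCTATTTTGGGCTTTGGACGTATCTGGGCTTTCCGCCTTACTCTCCTTAC-3'

The forward primer matches the template at positions 9–15.
The reverse primer's reverse complement is GCCTTACTCTCCTTAC, which matches the template at positions 61–76.
The product is the template from position 9 through 76 (68 bp).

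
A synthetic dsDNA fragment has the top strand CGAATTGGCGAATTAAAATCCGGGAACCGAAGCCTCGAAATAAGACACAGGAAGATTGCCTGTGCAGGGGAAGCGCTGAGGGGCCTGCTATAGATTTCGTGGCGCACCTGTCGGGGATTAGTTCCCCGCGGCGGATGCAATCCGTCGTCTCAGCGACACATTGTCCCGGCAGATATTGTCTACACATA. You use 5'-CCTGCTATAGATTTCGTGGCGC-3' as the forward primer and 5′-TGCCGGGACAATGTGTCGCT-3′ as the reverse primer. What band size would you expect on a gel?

The forward primer matches the template at positions 84–105.
Reverse complement of the reverse primer: AGCGACACATTGTCCCGGCA. This occurs on the top strand at positions 152–171.
The product runs from position 84 to position 171, so its length is 171 − 84 + 1 = 88 bp.

88 bp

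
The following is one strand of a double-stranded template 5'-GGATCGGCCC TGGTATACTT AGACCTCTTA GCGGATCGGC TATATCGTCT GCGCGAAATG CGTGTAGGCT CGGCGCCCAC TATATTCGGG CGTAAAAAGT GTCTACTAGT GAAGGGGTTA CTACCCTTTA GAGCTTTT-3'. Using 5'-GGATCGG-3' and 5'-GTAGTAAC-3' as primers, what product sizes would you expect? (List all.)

The forward primer GGATCGG matches the top strand at positions 1–7, 33–39.
The reverse primer's reverse complement is GTTACTAC, matching at positions 117–124.
Each forward site pairs with the reverse site to give a product ending at position 124: sizes 124, 92 bp.

124 bp, 92 bp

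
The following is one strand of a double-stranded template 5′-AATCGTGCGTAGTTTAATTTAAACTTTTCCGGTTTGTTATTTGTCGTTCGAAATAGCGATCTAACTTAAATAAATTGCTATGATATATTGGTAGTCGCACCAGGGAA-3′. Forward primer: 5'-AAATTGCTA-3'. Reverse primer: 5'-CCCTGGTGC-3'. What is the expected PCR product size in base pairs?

The forward primer matches the template at positions 72–80.
The reverse primer's reverse complement is GCACCAGGG, which matches the template at positions 97–105.
Amplicon spans positions 72–105: 34 bp.

34 bp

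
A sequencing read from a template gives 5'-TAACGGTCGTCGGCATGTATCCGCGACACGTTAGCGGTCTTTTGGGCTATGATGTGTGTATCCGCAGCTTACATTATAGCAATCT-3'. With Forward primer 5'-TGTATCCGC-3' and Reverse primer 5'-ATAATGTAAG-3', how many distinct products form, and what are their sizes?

The forward primer TGTATCCGC matches the top strand at positions 16–24, 57–65.
The reverse primer's reverse complement is CTTACATTAT, matching at positions 68–77.
Each forward site pairs with the reverse site to give a product ending at position 77: sizes 62, 21 bp.

Two products: 62 bp, 21 bp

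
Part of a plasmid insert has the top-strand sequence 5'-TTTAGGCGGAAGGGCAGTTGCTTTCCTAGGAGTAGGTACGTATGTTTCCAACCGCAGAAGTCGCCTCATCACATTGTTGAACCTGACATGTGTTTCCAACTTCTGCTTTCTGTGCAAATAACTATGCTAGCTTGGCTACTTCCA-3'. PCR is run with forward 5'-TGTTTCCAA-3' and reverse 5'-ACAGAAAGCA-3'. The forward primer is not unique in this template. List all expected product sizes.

71 bp, 23 bp

The forward primer TGTTTCCAA matches the top strand at positions 43–51, 91–99.
The reverse primer's reverse complement is TGCTTTCTGT, matching at positions 104–113.
Each forward site pairs with the reverse site to give a product ending at position 113: sizes 71, 23 bp.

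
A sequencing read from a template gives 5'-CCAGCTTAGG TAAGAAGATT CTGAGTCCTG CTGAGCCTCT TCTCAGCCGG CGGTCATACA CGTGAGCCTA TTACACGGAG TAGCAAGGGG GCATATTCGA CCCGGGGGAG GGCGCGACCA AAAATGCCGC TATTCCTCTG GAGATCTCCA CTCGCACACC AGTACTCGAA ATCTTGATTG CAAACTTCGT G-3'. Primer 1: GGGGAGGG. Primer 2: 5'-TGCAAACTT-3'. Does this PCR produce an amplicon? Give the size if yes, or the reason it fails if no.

Primer 1 (GGGGAGGG) matches the top strand at positions 105–112 (3' end points downstream).
Primer 2 (TGCAAACTT) also matches the top strand directly, at positions 179–187 — its reverse complement AAGTTTGCA is not present.
Both primers anneal to the bottom strand with 3' ends pointing the same way, so neither can prime synthesis back toward the other.

No product — both primers anneal to the same strand and extend in the same direction.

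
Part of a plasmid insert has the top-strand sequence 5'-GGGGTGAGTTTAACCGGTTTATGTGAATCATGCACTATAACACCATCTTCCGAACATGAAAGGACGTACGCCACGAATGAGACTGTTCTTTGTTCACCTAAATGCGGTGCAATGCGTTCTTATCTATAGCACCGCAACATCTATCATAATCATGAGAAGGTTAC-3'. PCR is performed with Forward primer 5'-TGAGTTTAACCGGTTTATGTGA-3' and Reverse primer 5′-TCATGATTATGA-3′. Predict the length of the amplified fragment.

151 bp

The forward primer matches the template at positions 5–26.
The reverse primer's reverse complement is TCATAATCATGA, which matches the template at positions 144–155.
Amplicon spans positions 5–155: 151 bp.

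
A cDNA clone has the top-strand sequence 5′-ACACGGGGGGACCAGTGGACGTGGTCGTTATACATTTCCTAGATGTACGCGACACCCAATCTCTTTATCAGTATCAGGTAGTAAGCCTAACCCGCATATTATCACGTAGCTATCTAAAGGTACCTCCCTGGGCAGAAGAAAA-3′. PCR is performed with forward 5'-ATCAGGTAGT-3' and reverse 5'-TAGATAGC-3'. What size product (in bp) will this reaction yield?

Forward primer ATCAGGTAGT is found on the top strand at positions 73–82.
Reverse complement of the reverse primer: GCTATCTA. This occurs on the top strand at positions 109–116.
Product length = (reverse-primer end) − (forward-primer start) + 1 = 116 − 73 + 1 = 44 bp.

44 bp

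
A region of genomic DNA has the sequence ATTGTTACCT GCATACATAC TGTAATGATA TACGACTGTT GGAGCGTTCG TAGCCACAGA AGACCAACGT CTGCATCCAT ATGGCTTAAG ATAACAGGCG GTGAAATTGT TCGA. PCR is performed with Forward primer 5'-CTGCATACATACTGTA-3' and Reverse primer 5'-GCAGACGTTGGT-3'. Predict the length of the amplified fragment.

Forward primer CTGCATACATACTGTA is found on the top strand at positions 9–24.
Taking the reverse complement of GCAGACGTTGGT gives ACCAACGTCTGC, found at positions 63–74 on the template; the primer anneals here to the top strand with its 3' end pointing upstream.
The product runs from position 9 to position 74, so its length is 74 − 9 + 1 = 66 bp.

66 bp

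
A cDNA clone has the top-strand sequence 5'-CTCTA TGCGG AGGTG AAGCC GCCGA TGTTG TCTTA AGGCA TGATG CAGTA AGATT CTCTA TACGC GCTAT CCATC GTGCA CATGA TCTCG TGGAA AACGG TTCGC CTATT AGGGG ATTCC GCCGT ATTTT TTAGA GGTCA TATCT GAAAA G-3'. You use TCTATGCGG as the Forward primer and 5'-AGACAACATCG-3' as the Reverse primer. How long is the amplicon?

Forward primer TCTATGCGG is found on the top strand at positions 2–10.
Reverse complement of the reverse primer: CGATGTTGTCT. This occurs on the top strand at positions 23–33.
The product runs from position 2 to position 33, so its length is 33 − 2 + 1 = 32 bp.

32 bp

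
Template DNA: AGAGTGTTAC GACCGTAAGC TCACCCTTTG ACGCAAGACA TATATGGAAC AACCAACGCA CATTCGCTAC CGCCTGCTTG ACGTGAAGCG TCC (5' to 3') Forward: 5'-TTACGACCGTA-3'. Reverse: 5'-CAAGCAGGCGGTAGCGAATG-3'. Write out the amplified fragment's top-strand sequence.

The forward primer matches the template at positions 7–17.
The reverse primer's reverse complement is CATTCGCTACCGCCTGCTTG, which matches the template at positions 61–80.
The product is the template from position 7 through 80 (74 bp).

5'-TTACGACCGTAAGCTCACCCTTTGACGCAAGACATATATGGAACAACCAACGCACATTCGCTACCGCCTGCTTG-3'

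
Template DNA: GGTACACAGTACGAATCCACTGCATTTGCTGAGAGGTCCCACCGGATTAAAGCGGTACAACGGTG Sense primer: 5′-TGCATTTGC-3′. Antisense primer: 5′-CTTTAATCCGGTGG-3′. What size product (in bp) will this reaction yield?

32 bp

Forward primer TGCATTTGC is found on the top strand at positions 21–29.
The reverse primer's reverse complement is CCACCGGATTAAAG, which matches the template at positions 39–52.
The product runs from position 21 to position 52, so its length is 52 − 21 + 1 = 32 bp.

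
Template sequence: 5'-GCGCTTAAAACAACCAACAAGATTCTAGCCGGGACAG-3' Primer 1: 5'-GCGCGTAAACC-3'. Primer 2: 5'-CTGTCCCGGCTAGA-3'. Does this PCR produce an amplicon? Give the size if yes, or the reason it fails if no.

Primer 1 (GCGCGTAAACC) does not match the top strand, and its reverse complement GGTTTACGCGC does not match either.
With no annealing site for primer 1, no amplification occurs.

No product — primer 1 has no binding site in the template.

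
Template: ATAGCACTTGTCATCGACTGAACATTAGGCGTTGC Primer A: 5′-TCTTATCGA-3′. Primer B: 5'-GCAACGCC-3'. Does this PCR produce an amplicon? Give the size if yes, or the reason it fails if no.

Primer A (TCTTATCGA) does not match the top strand, and its reverse complement TCGATAAGA does not match either.
With no annealing site for primer A, no amplification occurs.

No product — primer A has no binding site in the template.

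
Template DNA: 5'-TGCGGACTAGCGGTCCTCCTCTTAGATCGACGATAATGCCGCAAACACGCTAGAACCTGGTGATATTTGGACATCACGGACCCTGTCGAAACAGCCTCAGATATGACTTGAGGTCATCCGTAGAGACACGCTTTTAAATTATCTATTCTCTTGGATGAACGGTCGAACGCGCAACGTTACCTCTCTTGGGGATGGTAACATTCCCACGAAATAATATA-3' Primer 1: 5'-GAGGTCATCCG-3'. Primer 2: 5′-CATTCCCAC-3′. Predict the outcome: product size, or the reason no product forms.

No product — both primers anneal to the same strand and extend in the same direction.

Primer 1 (GAGGTCATCCG) matches the top strand at positions 110–120 (3' end points downstream).
Primer 2 (CATTCCCAC) also matches the top strand directly, at positions 199–207 — its reverse complement GTGGGAATG is not present.
Both primers anneal to the bottom strand with 3' ends pointing the same way, so neither can prime synthesis back toward the other.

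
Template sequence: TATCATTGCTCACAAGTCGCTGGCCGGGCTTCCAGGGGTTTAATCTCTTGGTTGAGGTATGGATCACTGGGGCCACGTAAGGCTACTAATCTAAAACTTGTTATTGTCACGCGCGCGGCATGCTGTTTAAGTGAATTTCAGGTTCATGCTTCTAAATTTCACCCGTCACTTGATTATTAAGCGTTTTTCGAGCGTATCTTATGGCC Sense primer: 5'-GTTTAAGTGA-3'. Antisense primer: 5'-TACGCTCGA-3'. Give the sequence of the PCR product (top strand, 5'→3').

5'-GTTTAAGTGAATTTCAGGTTCATGCTTCTAAATTTCACCCGTCACTTGATTATTAAGCGTTTTTCGAGCGTA-3'

Scanning the template, GTTTAAGTGA occurs at positions 125–134; this primer anneals to the bottom strand there with its 3' end pointing downstream.
Reverse complement of the reverse primer: TCGAGCGTA. This occurs on the top strand at positions 188–196.
The product is the template from position 125 through 196 (72 bp).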